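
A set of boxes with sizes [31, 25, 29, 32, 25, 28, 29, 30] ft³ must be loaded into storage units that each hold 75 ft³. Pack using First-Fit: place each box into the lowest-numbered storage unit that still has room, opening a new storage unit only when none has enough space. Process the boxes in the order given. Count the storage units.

Put 31 ft³ in storage unit 1; 44 ft³ remain.
Put 25 ft³ in storage unit 1; 19 ft³ remain.
Put 29 ft³ in storage unit 2; 46 ft³ remain.
Put 32 ft³ in storage unit 2; 14 ft³ remain.
Put 25 ft³ in storage unit 3; 50 ft³ remain.
Put 28 ft³ in storage unit 3; 22 ft³ remain.
Put 29 ft³ in storage unit 4; 46 ft³ remain.
Put 30 ft³ in storage unit 4; 16 ft³ remain.
Final storage units: [31,25] [29,32] [25,28] [29,30].

4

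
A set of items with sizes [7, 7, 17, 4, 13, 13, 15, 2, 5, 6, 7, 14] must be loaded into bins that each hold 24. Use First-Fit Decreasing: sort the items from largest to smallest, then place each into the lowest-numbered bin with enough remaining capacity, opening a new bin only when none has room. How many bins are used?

Sorted descending: 17, 15, 14, 13, 13, 7, 7, 7, 6, 5, 4, 2.
bin 1: place 17, 7 left
bin 2: place 15, 9 left
bin 3: place 14, 10 left
bin 4: place 13, 11 left
bin 5: place 13, 11 left
bin 1: place 7, 0 left
bin 2: place 7, 2 left
bin 3: place 7, 3 left
bin 4: place 6, 5 left
bin 4: place 5, 0 left
bin 5: place 4, 7 left
bin 2: place 2, 0 left

5 bins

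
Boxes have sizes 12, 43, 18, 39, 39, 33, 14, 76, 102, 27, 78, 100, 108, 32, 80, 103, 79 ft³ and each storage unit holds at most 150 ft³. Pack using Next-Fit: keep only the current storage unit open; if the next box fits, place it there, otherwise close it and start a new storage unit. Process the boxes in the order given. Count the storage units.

10 storage units

12 ft³ → storage unit 1 (remaining 138 ft³)
43 ft³ → storage unit 1 (remaining 95 ft³)
18 ft³ → storage unit 1 (remaining 77 ft³)
39 ft³ → storage unit 1 (remaining 38 ft³)
39 ft³ → storage unit 2 (remaining 111 ft³)
33 ft³ → storage unit 2 (remaining 78 ft³)
14 ft³ → storage unit 2 (remaining 64 ft³)
76 ft³ → storage unit 3 (remaining 74 ft³)
102 ft³ → storage unit 4 (remaining 48 ft³)
27 ft³ → storage unit 4 (remaining 21 ft³)
78 ft³ → storage unit 5 (remaining 72 ft³)
100 ft³ → storage unit 6 (remaining 50 ft³)
108 ft³ → storage unit 7 (remaining 42 ft³)
32 ft³ → storage unit 7 (remaining 10 ft³)
80 ft³ → storage unit 8 (remaining 70 ft³)
103 ft³ → storage unit 9 (remaining 47 ft³)
79 ft³ → storage unit 10 (remaining 71 ft³)
Final storage units: [12,43,18,39] [39,33,14] [76] [102,27] [78] [100] [108,32] [80] [103] [79].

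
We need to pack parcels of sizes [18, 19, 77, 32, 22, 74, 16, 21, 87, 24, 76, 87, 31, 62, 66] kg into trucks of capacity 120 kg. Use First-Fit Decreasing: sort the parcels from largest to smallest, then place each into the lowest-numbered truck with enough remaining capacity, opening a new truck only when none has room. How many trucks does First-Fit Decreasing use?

7

Sorted descending: 87, 87, 77, 76, 74, 66, 62, 32, 31, 24, 22, 21, 19, 18, 16.
Put 87 kg in truck 1; 33 kg remain.
Put 87 kg in truck 2; 33 kg remain.
Put 77 kg in truck 3; 43 kg remain.
Put 76 kg in truck 4; 44 kg remain.
Put 74 kg in truck 5; 46 kg remain.
Put 66 kg in truck 6; 54 kg remain.
Put 62 kg in truck 7; 58 kg remain.
Put 32 kg in truck 1; 1 kg remain.
Put 31 kg in truck 2; 2 kg remain.
Put 24 kg in truck 3; 19 kg remain.
Put 22 kg in truck 4; 22 kg remain.
Put 21 kg in truck 4; 1 kg remain.
Put 19 kg in truck 3; 0 kg remain.
Put 18 kg in truck 5; 28 kg remain.
Put 16 kg in truck 5; 12 kg remain.
Final trucks: [87,32] [87,31] [77,24,19] [76,22,21] [74,18,16] [66] [62].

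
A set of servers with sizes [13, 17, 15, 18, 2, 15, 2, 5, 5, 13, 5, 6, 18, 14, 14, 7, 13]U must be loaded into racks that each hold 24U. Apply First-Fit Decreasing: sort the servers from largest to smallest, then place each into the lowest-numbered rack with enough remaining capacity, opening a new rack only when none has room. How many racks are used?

10 racks

Sorted descending: 18, 18, 17, 15, 15, 14, 14, 13, 13, 13, 7, 6, 5, 5, 5, 2, 2.
rack 1: place 18U, 6U left
rack 2: place 18U, 6U left
rack 3: place 17U, 7U left
rack 4: place 15U, 9U left
rack 5: place 15U, 9U left
rack 6: place 14U, 10U left
rack 7: place 14U, 10U left
rack 8: place 13U, 11U left
rack 9: place 13U, 11U left
rack 10: place 13U, 11U left
rack 3: place 7U, 0U left
rack 1: place 6U, 0U left
rack 2: place 5U, 1U left
rack 4: place 5U, 4U left
rack 5: place 5U, 4U left
rack 4: place 2U, 2U left
rack 4: place 2U, 0U left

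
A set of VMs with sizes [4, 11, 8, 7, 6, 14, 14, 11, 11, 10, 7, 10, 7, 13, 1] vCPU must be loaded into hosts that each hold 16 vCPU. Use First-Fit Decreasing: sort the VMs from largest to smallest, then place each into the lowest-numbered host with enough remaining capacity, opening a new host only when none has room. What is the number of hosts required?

10

Sorted descending: 14, 14, 13, 11, 11, 11, 10, 10, 8, 7, 7, 7, 6, 4, 1.
Put 14 vCPU in host 1; 2 vCPU remain.
Put 14 vCPU in host 2; 2 vCPU remain.
Put 13 vCPU in host 3; 3 vCPU remain.
Put 11 vCPU in host 4; 5 vCPU remain.
Put 11 vCPU in host 5; 5 vCPU remain.
Put 11 vCPU in host 6; 5 vCPU remain.
Put 10 vCPU in host 7; 6 vCPU remain.
Put 10 vCPU in host 8; 6 vCPU remain.
Put 8 vCPU in host 9; 8 vCPU remain.
Put 7 vCPU in host 9; 1 vCPU remain.
Put 7 vCPU in host 10; 9 vCPU remain.
Put 7 vCPU in host 10; 2 vCPU remain.
Put 6 vCPU in host 7; 0 vCPU remain.
Put 4 vCPU in host 4; 1 vCPU remain.
Put 1 vCPU in host 1; 1 vCPU remain.
Final hosts: [14,1] [14] [13] [11,4] [11] [11] [10,6] [10] [8,7] [7,7].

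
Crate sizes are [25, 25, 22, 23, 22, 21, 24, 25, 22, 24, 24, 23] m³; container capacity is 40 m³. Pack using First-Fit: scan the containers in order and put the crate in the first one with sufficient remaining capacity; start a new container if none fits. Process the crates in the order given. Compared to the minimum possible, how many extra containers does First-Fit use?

First-Fit: [25] [25] [22] [23] [22] [21] [24] [25] [22] [24] [24] [23] → 12 containers.
12 crates exceed 20 m³ (half the capacity), and no two of those can share a container, so at least 12 containers are needed.
So 12 is already optimal.

0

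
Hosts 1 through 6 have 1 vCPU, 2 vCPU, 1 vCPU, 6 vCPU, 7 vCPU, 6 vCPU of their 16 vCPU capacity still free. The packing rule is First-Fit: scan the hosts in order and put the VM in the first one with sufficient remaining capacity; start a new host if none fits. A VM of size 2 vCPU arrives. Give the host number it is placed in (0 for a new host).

Hosts with room: host 2 (2 vCPU), host 4 (6 vCPU), host 5 (7 vCPU), host 6 (6 vCPU).
The first with room is host 2.

2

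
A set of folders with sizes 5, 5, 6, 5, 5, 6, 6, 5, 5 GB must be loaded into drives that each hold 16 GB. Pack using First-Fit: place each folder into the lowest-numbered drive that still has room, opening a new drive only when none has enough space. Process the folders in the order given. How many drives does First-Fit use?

drive 1: place 5 GB, 11 GB left
drive 1: place 5 GB, 6 GB left
drive 1: place 6 GB, 0 GB left
drive 2: place 5 GB, 11 GB left
drive 2: place 5 GB, 6 GB left
drive 2: place 6 GB, 0 GB left
drive 3: place 6 GB, 10 GB left
drive 3: place 5 GB, 5 GB left
drive 3: place 5 GB, 0 GB left
Final drives: [5,5,6] [5,5,6] [6,5,5].

3 drives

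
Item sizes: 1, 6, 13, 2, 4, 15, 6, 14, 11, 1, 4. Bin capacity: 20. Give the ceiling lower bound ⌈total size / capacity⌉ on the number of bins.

4 bins

Total size = 1 + 6 + 13 + 2 + 4 + 15 + 6 + 14 + 11 + 1 + 4 = 77.
⌈77 / 20⌉ = 4.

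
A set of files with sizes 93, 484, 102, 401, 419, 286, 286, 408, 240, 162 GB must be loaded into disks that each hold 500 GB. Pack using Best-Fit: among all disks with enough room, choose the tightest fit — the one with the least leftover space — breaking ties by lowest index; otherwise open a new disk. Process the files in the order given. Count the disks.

Put 93 GB in disk 1; 407 GB remain.
Put 484 GB in disk 2; 16 GB remain.
Put 102 GB in disk 1; 305 GB remain.
Put 401 GB in disk 3; 99 GB remain.
Put 419 GB in disk 4; 81 GB remain.
Put 286 GB in disk 1; 19 GB remain.
Put 286 GB in disk 5; 214 GB remain.
Put 408 GB in disk 6; 92 GB remain.
Put 240 GB in disk 7; 260 GB remain.
Put 162 GB in disk 5; 52 GB remain.
Final disks: [93,102,286] [484] [401] [419] [286,162] [408] [240].

7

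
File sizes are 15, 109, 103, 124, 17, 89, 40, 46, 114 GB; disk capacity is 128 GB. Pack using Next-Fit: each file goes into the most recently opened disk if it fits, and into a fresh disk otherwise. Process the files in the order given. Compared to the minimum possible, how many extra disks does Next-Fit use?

Next-Fit: [15,109] [103] [124] [17,89] [40,46] [114] → 6 disks.
Total size 657 GB; any packing needs at least ⌈657/128⌉ = 6 disks.
So 6 is already optimal.

0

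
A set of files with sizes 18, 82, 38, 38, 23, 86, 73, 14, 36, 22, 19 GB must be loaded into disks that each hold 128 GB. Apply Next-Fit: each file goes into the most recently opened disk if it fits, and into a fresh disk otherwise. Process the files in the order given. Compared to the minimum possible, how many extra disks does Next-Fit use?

Next-Fit: [18,82] [38,38,23] [86] [73,14,36] [22,19] → 5 disks.
Total size 449 GB; any packing needs at least ⌈449/128⌉ = 4 disks.
An optimal packing achieves that bound: [86,38] [82,38] [73,36,19] [23,22,18,14] → 4 disks.
Excess: 5 − 4 = 1.

1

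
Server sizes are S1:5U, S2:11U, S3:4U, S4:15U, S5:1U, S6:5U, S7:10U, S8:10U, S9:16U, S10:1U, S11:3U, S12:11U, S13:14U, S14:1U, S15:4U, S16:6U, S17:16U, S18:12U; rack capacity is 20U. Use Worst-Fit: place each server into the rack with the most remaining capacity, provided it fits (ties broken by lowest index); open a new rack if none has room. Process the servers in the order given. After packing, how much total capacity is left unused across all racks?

35

S1 (5U) → rack 1 (remaining 15U)
S2 (11U) → rack 1 (remaining 4U)
S3 (4U) → rack 1 (remaining 0U)
S4 (15U) → rack 2 (remaining 5U)
S5 (1U) → rack 2 (remaining 4U)
S6 (5U) → rack 3 (remaining 15U)
S7 (10U) → rack 3 (remaining 5U)
S8 (10U) → rack 4 (remaining 10U)
S9 (16U) → rack 5 (remaining 4U)
S10 (1U) → rack 4 (remaining 9U)
S11 (3U) → rack 4 (remaining 6U)
S12 (11U) → rack 6 (remaining 9U)
S13 (14U) → rack 7 (remaining 6U)
S14 (1U) → rack 6 (remaining 8U)
S15 (4U) → rack 6 (remaining 4U)
S16 (6U) → rack 4 (remaining 0U)
S17 (16U) → rack 8 (remaining 4U)
S18 (12U) → rack 9 (remaining 8U)
9 racks × 20U = 180U; used 145U; unused 35U.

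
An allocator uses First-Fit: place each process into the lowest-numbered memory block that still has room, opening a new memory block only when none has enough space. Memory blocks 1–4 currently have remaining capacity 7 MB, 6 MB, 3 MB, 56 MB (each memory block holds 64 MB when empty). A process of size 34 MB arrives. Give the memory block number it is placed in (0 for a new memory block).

4

Memory blocks with room: memory block 4 (56 MB).
The first with room is memory block 4.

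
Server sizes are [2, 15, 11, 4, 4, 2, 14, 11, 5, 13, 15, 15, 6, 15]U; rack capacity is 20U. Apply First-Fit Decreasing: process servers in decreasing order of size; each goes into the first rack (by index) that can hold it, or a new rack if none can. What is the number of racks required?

Sorted descending: 15, 15, 15, 15, 14, 13, 11, 11, 6, 5, 4, 4, 2, 2.
rack 1: place 15U, 5U left
rack 2: place 15U, 5U left
rack 3: place 15U, 5U left
rack 4: place 15U, 5U left
rack 5: place 14U, 6U left
rack 6: place 13U, 7U left
rack 7: place 11U, 9U left
rack 8: place 11U, 9U left
rack 5: place 6U, 0U left
rack 1: place 5U, 0U left
rack 2: place 4U, 1U left
rack 3: place 4U, 1U left
rack 4: place 2U, 3U left
rack 4: place 2U, 1U left
Final racks: [15,5] [15,4] [15,4] [15,2,2] [14,6] [13] [11] [11].

8 racks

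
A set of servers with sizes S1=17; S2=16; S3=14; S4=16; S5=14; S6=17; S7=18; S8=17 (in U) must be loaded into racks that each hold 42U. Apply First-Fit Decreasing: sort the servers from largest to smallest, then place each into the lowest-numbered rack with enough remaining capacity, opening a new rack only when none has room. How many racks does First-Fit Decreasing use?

Sorted descending: 18, 17, 17, 17, 16, 16, 14, 14.
Put 18U in rack 1; 24U remain.
Put 17U in rack 1; 7U remain.
Put 17U in rack 2; 25U remain.
Put 17U in rack 2; 8U remain.
Put 16U in rack 3; 26U remain.
Put 16U in rack 3; 10U remain.
Put 14U in rack 4; 28U remain.
Put 14U in rack 4; 14U remain.

4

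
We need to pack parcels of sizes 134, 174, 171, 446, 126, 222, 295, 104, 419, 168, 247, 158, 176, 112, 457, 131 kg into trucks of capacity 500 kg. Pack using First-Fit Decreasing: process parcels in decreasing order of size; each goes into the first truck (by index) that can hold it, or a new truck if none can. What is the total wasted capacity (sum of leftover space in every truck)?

460

Sorted descending: 457, 446, 419, 295, 247, 222, 176, 174, 171, 168, 158, 134, 131, 126, 112, 104.
truck 1: place 457 kg, 43 kg left
truck 2: place 446 kg, 54 kg left
truck 3: place 419 kg, 81 kg left
truck 4: place 295 kg, 205 kg left
truck 5: place 247 kg, 253 kg left
truck 5: place 222 kg, 31 kg left
truck 4: place 176 kg, 29 kg left
truck 6: place 174 kg, 326 kg left
truck 6: place 171 kg, 155 kg left
truck 7: place 168 kg, 332 kg left
truck 7: place 158 kg, 174 kg left
truck 6: place 134 kg, 21 kg left
truck 7: place 131 kg, 43 kg left
truck 8: place 126 kg, 374 kg left
truck 8: place 112 kg, 262 kg left
truck 8: place 104 kg, 158 kg left
8 trucks × 500 kg = 4000 kg; used 3540 kg; unused 460 kg.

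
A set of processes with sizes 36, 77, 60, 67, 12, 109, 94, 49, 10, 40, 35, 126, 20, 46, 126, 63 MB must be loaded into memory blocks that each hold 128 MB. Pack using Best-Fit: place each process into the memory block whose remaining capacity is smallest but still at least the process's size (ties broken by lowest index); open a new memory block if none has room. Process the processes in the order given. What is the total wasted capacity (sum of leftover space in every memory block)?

54

36 MB → memory block 1 (remaining 92 MB)
77 MB → memory block 1 (remaining 15 MB)
60 MB → memory block 2 (remaining 68 MB)
67 MB → memory block 2 (remaining 1 MB)
12 MB → memory block 1 (remaining 3 MB)
109 MB → memory block 3 (remaining 19 MB)
94 MB → memory block 4 (remaining 34 MB)
49 MB → memory block 5 (remaining 79 MB)
10 MB → memory block 3 (remaining 9 MB)
40 MB → memory block 5 (remaining 39 MB)
35 MB → memory block 5 (remaining 4 MB)
126 MB → memory block 6 (remaining 2 MB)
20 MB → memory block 4 (remaining 14 MB)
46 MB → memory block 7 (remaining 82 MB)
126 MB → memory block 8 (remaining 2 MB)
63 MB → memory block 7 (remaining 19 MB)
8 memory blocks × 128 MB = 1024 MB; used 970 MB; unused 54 MB.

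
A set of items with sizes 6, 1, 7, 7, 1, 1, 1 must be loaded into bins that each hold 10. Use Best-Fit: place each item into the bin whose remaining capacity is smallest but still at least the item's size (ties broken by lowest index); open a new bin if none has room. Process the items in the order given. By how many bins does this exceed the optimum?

0

Best-Fit: [6,1,1,1,1] [7] [7] → 3 bins.
Total size 24; any packing needs at least ⌈24/10⌉ = 3 bins.
So 3 is already optimal.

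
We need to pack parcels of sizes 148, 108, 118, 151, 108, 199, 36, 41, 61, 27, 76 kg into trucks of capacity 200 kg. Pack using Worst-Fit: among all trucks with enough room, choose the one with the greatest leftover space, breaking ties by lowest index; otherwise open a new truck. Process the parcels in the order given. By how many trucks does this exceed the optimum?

Worst-Fit: [148] [108,36,27] [118,61] [151] [108,41] [199] [76] → 7 trucks.
Total size 1073 kg; any packing needs at least ⌈1073/200⌉ = 6 trucks.
An optimal packing achieves that bound: [199] [151,41] [148,36] [118,76] [108,61,27] [108] → 6 trucks.
Excess: 7 − 6 = 1.

1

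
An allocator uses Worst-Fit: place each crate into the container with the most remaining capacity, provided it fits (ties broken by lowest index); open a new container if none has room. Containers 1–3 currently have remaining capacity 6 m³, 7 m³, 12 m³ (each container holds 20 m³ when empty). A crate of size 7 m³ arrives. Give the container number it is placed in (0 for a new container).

3

Containers with room: container 2 (7 m³), container 3 (12 m³).
Most room is container 3 with 12 m³ free.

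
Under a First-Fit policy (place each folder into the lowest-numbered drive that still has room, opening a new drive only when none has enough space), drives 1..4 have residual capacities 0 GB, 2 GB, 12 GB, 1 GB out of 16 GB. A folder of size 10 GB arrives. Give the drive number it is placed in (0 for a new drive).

3

Drives with room: drive 3 (12 GB).
The first with room is drive 3.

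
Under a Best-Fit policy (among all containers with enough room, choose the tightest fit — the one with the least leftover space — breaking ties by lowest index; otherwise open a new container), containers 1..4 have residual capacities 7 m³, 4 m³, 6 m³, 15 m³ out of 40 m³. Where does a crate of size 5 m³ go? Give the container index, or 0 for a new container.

Containers with room: container 1 (7 m³), container 3 (6 m³), container 4 (15 m³).
Tightest fit is container 3 with 6 m³ free.

3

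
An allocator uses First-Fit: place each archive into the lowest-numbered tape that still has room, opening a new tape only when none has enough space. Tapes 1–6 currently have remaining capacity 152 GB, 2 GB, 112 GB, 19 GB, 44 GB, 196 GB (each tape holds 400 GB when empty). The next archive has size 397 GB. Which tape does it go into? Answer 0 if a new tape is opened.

0

No tape has ≥ 397 GB free, so a new tape is opened.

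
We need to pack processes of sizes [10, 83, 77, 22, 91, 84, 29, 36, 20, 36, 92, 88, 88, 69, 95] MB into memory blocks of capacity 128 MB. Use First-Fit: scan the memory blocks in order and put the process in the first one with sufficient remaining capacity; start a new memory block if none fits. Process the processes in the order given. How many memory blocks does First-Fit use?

memory block 1: place 10 MB, 118 MB left
memory block 1: place 83 MB, 35 MB left
memory block 2: place 77 MB, 51 MB left
memory block 1: place 22 MB, 13 MB left
memory block 3: place 91 MB, 37 MB left
memory block 4: place 84 MB, 44 MB left
memory block 2: place 29 MB, 22 MB left
memory block 3: place 36 MB, 1 MB left
memory block 2: place 20 MB, 2 MB left
memory block 4: place 36 MB, 8 MB left
memory block 5: place 92 MB, 36 MB left
memory block 6: place 88 MB, 40 MB left
memory block 7: place 88 MB, 40 MB left
memory block 8: place 69 MB, 59 MB left
memory block 9: place 95 MB, 33 MB left

9 memory blocks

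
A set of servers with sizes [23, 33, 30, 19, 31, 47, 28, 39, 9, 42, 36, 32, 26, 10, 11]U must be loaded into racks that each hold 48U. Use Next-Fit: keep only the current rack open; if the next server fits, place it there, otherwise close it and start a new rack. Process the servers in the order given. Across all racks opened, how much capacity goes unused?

Put 23U in rack 1; 25U remain.
Put 33U in rack 2; 15U remain.
Put 30U in rack 3; 18U remain.
Put 19U in rack 4; 29U remain.
Put 31U in rack 5; 17U remain.
Put 47U in rack 6; 1U remain.
Put 28U in rack 7; 20U remain.
Put 39U in rack 8; 9U remain.
Put 9U in rack 8; 0U remain.
Put 42U in rack 9; 6U remain.
Put 36U in rack 10; 12U remain.
Put 32U in rack 11; 16U remain.
Put 26U in rack 12; 22U remain.
Put 10U in rack 12; 12U remain.
Put 11U in rack 12; 1U remain.
12 racks × 48U = 576U; used 416U; unused 160U.

160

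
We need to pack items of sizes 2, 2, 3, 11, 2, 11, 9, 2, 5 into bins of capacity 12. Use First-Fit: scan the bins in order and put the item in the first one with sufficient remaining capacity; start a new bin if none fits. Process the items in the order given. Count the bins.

5 bins

bin 1: place 2, 10 left
bin 1: place 2, 8 left
bin 1: place 3, 5 left
bin 2: place 11, 1 left
bin 1: place 2, 3 left
bin 3: place 11, 1 left
bin 4: place 9, 3 left
bin 1: place 2, 1 left
bin 5: place 5, 7 left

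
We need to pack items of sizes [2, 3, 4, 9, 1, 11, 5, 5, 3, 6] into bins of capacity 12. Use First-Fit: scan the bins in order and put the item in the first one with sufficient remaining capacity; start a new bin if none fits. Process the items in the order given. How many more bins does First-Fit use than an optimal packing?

First-Fit: [2,3,4,1] [9,3] [11] [5,5] [6] → 5 bins.
Total size 49; any packing needs at least ⌈49/12⌉ = 5 bins.
So 5 is already optimal.

0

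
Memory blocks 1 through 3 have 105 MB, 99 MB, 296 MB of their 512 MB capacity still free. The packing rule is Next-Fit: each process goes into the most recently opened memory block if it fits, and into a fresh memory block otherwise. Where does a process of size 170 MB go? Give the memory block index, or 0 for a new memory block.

3

Next-Fit only looks at memory block 3, which has 296 MB free.
170 MB fits there.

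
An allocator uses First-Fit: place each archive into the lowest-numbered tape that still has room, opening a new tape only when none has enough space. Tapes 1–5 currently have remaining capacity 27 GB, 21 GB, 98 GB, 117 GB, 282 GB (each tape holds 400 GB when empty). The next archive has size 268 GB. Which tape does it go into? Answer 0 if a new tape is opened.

Tapes with room: tape 5 (282 GB).
The first with room is tape 5.

5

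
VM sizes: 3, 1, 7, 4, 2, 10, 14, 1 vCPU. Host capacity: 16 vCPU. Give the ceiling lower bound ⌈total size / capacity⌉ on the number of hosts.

3 hosts

Total size = 3 + 1 + 7 + 4 + 2 + 10 + 14 + 1 = 42 vCPU.
⌈42 / 16⌉ = 3.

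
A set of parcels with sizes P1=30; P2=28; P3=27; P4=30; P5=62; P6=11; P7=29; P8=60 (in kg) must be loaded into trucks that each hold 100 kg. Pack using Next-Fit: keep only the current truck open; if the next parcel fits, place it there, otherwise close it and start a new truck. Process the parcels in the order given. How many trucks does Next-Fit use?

3 trucks

P1 (30 kg) → truck 1 (remaining 70 kg)
P2 (28 kg) → truck 1 (remaining 42 kg)
P3 (27 kg) → truck 1 (remaining 15 kg)
P4 (30 kg) → truck 2 (remaining 70 kg)
P5 (62 kg) → truck 2 (remaining 8 kg)
P6 (11 kg) → truck 3 (remaining 89 kg)
P7 (29 kg) → truck 3 (remaining 60 kg)
P8 (60 kg) → truck 3 (remaining 0 kg)
Final trucks: [30,28,27] [30,62] [11,29,60].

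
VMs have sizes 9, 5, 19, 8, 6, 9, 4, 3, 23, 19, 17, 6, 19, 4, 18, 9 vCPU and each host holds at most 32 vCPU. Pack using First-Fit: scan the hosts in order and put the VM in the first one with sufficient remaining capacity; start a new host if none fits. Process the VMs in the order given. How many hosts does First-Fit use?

host 1: place 9 vCPU, 23 vCPU left
host 1: place 5 vCPU, 18 vCPU left
host 2: place 19 vCPU, 13 vCPU left
host 1: place 8 vCPU, 10 vCPU left
host 1: place 6 vCPU, 4 vCPU left
host 2: place 9 vCPU, 4 vCPU left
host 1: place 4 vCPU, 0 vCPU left
host 2: place 3 vCPU, 1 vCPU left
host 3: place 23 vCPU, 9 vCPU left
host 4: place 19 vCPU, 13 vCPU left
host 5: place 17 vCPU, 15 vCPU left
host 3: place 6 vCPU, 3 vCPU left
host 6: place 19 vCPU, 13 vCPU left
host 4: place 4 vCPU, 9 vCPU left
host 7: place 18 vCPU, 14 vCPU left
host 4: place 9 vCPU, 0 vCPU left

7 hosts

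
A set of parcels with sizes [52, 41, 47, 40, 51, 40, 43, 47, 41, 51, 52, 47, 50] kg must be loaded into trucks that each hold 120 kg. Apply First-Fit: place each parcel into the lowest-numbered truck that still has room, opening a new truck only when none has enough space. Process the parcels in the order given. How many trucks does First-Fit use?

7

52 kg → truck 1 (remaining 68 kg)
41 kg → truck 1 (remaining 27 kg)
47 kg → truck 2 (remaining 73 kg)
40 kg → truck 2 (remaining 33 kg)
51 kg → truck 3 (remaining 69 kg)
40 kg → truck 3 (remaining 29 kg)
43 kg → truck 4 (remaining 77 kg)
47 kg → truck 4 (remaining 30 kg)
41 kg → truck 5 (remaining 79 kg)
51 kg → truck 5 (remaining 28 kg)
52 kg → truck 6 (remaining 68 kg)
47 kg → truck 6 (remaining 21 kg)
50 kg → truck 7 (remaining 70 kg)
Final trucks: [52,41] [47,40] [51,40] [43,47] [41,51] [52,47] [50].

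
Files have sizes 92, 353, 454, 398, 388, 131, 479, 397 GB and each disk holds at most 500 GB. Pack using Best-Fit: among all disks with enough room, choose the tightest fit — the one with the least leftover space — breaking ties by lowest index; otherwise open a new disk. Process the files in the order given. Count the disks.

7

disk 1: place 92 GB, 408 GB left
disk 1: place 353 GB, 55 GB left
disk 2: place 454 GB, 46 GB left
disk 3: place 398 GB, 102 GB left
disk 4: place 388 GB, 112 GB left
disk 5: place 131 GB, 369 GB left
disk 6: place 479 GB, 21 GB left
disk 7: place 397 GB, 103 GB left
Final disks: [92,353] [454] [398] [388] [131] [479] [397].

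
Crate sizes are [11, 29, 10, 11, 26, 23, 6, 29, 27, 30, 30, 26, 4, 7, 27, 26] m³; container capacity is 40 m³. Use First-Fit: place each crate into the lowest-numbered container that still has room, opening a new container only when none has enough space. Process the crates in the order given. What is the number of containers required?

Put 11 m³ in container 1; 29 m³ remain.
Put 29 m³ in container 1; 0 m³ remain.
Put 10 m³ in container 2; 30 m³ remain.
Put 11 m³ in container 2; 19 m³ remain.
Put 26 m³ in container 3; 14 m³ remain.
Put 23 m³ in container 4; 17 m³ remain.
Put 6 m³ in container 2; 13 m³ remain.
Put 29 m³ in container 5; 11 m³ remain.
Put 27 m³ in container 6; 13 m³ remain.
Put 30 m³ in container 7; 10 m³ remain.
Put 30 m³ in container 8; 10 m³ remain.
Put 26 m³ in container 9; 14 m³ remain.
Put 4 m³ in container 2; 9 m³ remain.
Put 7 m³ in container 2; 2 m³ remain.
Put 27 m³ in container 10; 13 m³ remain.
Put 26 m³ in container 11; 14 m³ remain.
Final containers: [11,29] [10,11,6,4,7] [26] [23] [29] [27] [30] [30] [26] [27] [26].

11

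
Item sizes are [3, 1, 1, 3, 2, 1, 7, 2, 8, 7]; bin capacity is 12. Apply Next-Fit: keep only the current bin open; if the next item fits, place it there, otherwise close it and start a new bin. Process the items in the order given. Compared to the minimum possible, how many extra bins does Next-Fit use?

1

Next-Fit: [3,1,1,3,2,1] [7,2] [8] [7] → 4 bins.
Total size 35; any packing needs at least ⌈35/12⌉ = 3 bins.
An optimal packing achieves that bound: [8,3,1] [7,3,2] [7,2,1,1] → 3 bins.
Excess: 4 − 3 = 1.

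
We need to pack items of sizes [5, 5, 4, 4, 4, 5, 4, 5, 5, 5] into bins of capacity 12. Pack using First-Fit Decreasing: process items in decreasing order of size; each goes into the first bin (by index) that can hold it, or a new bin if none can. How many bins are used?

Sorted descending: 5, 5, 5, 5, 5, 5, 4, 4, 4, 4.
5 → bin 1 (remaining 7)
5 → bin 1 (remaining 2)
5 → bin 2 (remaining 7)
5 → bin 2 (remaining 2)
5 → bin 3 (remaining 7)
5 → bin 3 (remaining 2)
4 → bin 4 (remaining 8)
4 → bin 4 (remaining 4)
4 → bin 4 (remaining 0)
4 → bin 5 (remaining 8)

5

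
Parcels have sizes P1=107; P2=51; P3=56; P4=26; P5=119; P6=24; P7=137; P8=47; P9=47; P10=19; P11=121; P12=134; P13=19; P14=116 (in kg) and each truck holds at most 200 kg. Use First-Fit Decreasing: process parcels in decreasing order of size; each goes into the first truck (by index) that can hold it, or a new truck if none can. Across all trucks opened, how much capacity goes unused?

177

Sorted descending: 137, 134, 121, 119, 116, 107, 56, 51, 47, 47, 26, 24, 19, 19.
Put 137 kg in truck 1; 63 kg remain.
Put 134 kg in truck 2; 66 kg remain.
Put 121 kg in truck 3; 79 kg remain.
Put 119 kg in truck 4; 81 kg remain.
Put 116 kg in truck 5; 84 kg remain.
Put 107 kg in truck 6; 93 kg remain.
Put 56 kg in truck 1; 7 kg remain.
Put 51 kg in truck 2; 15 kg remain.
Put 47 kg in truck 3; 32 kg remain.
Put 47 kg in truck 4; 34 kg remain.
Put 26 kg in truck 3; 6 kg remain.
Put 24 kg in truck 4; 10 kg remain.
Put 19 kg in truck 5; 65 kg remain.
Put 19 kg in truck 5; 46 kg remain.
6 trucks × 200 kg = 1200 kg; used 1023 kg; unused 177 kg.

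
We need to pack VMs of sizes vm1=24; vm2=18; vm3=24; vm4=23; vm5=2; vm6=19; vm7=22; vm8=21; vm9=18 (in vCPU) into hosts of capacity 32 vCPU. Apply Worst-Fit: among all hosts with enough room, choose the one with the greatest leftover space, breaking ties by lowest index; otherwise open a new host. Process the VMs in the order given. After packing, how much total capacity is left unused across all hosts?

85

Put vm1 (24 vCPU) in host 1; 8 vCPU remain.
Put vm2 (18 vCPU) in host 2; 14 vCPU remain.
Put vm3 (24 vCPU) in host 3; 8 vCPU remain.
Put vm4 (23 vCPU) in host 4; 9 vCPU remain.
Put vm5 (2 vCPU) in host 2; 12 vCPU remain.
Put vm6 (19 vCPU) in host 5; 13 vCPU remain.
Put vm7 (22 vCPU) in host 6; 10 vCPU remain.
Put vm8 (21 vCPU) in host 7; 11 vCPU remain.
Put vm9 (18 vCPU) in host 8; 14 vCPU remain.
8 hosts × 32 vCPU = 256 vCPU; used 171 vCPU; unused 85 vCPU.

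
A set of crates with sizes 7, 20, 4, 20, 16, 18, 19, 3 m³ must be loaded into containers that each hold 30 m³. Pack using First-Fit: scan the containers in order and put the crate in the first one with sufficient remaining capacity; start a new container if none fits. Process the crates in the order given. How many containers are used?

Put 7 m³ in container 1; 23 m³ remain.
Put 20 m³ in container 1; 3 m³ remain.
Put 4 m³ in container 2; 26 m³ remain.
Put 20 m³ in container 2; 6 m³ remain.
Put 16 m³ in container 3; 14 m³ remain.
Put 18 m³ in container 4; 12 m³ remain.
Put 19 m³ in container 5; 11 m³ remain.
Put 3 m³ in container 1; 0 m³ remain.

5 containers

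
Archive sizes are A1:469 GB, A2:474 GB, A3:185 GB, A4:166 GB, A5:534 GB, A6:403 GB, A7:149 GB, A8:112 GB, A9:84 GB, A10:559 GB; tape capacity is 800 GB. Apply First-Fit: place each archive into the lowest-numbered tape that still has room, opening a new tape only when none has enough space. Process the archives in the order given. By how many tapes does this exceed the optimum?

First-Fit: [469,185,112] [474,166,149] [534,84] [403] [559] → 5 tapes.
5 archives exceed 400 GB (half the capacity), and no two of those can share a tape, so at least 5 tapes are needed.
So 5 is already optimal.

0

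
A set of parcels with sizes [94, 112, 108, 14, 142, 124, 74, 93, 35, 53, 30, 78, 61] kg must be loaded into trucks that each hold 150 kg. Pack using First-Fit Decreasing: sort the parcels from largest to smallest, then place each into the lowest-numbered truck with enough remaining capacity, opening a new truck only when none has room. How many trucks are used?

Sorted descending: 142, 124, 112, 108, 94, 93, 78, 74, 61, 53, 35, 30, 14.
truck 1: place 142 kg, 8 kg left
truck 2: place 124 kg, 26 kg left
truck 3: place 112 kg, 38 kg left
truck 4: place 108 kg, 42 kg left
truck 5: place 94 kg, 56 kg left
truck 6: place 93 kg, 57 kg left
truck 7: place 78 kg, 72 kg left
truck 8: place 74 kg, 76 kg left
truck 7: place 61 kg, 11 kg left
truck 5: place 53 kg, 3 kg left
truck 3: place 35 kg, 3 kg left
truck 4: place 30 kg, 12 kg left
truck 2: place 14 kg, 12 kg left

8 trucks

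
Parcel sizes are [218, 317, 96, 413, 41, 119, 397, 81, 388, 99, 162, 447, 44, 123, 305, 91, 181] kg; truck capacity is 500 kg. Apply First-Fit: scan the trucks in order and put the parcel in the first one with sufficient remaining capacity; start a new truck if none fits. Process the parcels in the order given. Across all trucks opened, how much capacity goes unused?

truck 1: place 218 kg, 282 kg left
truck 2: place 317 kg, 183 kg left
truck 1: place 96 kg, 186 kg left
truck 3: place 413 kg, 87 kg left
truck 1: place 41 kg, 145 kg left
truck 1: place 119 kg, 26 kg left
truck 4: place 397 kg, 103 kg left
truck 2: place 81 kg, 102 kg left
truck 5: place 388 kg, 112 kg left
truck 2: place 99 kg, 3 kg left
truck 6: place 162 kg, 338 kg left
truck 7: place 447 kg, 53 kg left
truck 3: place 44 kg, 43 kg left
truck 6: place 123 kg, 215 kg left
truck 8: place 305 kg, 195 kg left
truck 4: place 91 kg, 12 kg left
truck 6: place 181 kg, 34 kg left
8 trucks × 500 kg = 4000 kg; used 3522 kg; unused 478 kg.

478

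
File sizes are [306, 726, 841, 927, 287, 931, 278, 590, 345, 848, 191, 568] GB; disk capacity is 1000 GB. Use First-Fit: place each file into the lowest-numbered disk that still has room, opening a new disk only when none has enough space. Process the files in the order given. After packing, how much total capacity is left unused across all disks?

disk 1: place 306 GB, 694 GB left
disk 2: place 726 GB, 274 GB left
disk 3: place 841 GB, 159 GB left
disk 4: place 927 GB, 73 GB left
disk 1: place 287 GB, 407 GB left
disk 5: place 931 GB, 69 GB left
disk 1: place 278 GB, 129 GB left
disk 6: place 590 GB, 410 GB left
disk 6: place 345 GB, 65 GB left
disk 7: place 848 GB, 152 GB left
disk 2: place 191 GB, 83 GB left
disk 8: place 568 GB, 432 GB left
8 disks × 1000 GB = 8000 GB; used 6838 GB; unused 1162 GB.

1162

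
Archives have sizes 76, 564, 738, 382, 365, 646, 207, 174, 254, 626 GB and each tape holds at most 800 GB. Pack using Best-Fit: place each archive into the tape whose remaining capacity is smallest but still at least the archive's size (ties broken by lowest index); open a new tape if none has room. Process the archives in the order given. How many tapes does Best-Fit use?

6 tapes

76 GB → tape 1 (remaining 724 GB)
564 GB → tape 1 (remaining 160 GB)
738 GB → tape 2 (remaining 62 GB)
382 GB → tape 3 (remaining 418 GB)
365 GB → tape 3 (remaining 53 GB)
646 GB → tape 4 (remaining 154 GB)
207 GB → tape 5 (remaining 593 GB)
174 GB → tape 5 (remaining 419 GB)
254 GB → tape 5 (remaining 165 GB)
626 GB → tape 6 (remaining 174 GB)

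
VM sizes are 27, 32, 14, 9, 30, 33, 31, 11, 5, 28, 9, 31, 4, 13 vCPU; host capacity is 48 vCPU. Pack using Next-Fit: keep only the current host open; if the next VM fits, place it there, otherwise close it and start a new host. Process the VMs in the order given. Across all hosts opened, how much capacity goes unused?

59

Put 27 vCPU in host 1; 21 vCPU remain.
Put 32 vCPU in host 2; 16 vCPU remain.
Put 14 vCPU in host 2; 2 vCPU remain.
Put 9 vCPU in host 3; 39 vCPU remain.
Put 30 vCPU in host 3; 9 vCPU remain.
Put 33 vCPU in host 4; 15 vCPU remain.
Put 31 vCPU in host 5; 17 vCPU remain.
Put 11 vCPU in host 5; 6 vCPU remain.
Put 5 vCPU in host 5; 1 vCPU remain.
Put 28 vCPU in host 6; 20 vCPU remain.
Put 9 vCPU in host 6; 11 vCPU remain.
Put 31 vCPU in host 7; 17 vCPU remain.
Put 4 vCPU in host 7; 13 vCPU remain.
Put 13 vCPU in host 7; 0 vCPU remain.
7 hosts × 48 vCPU = 336 vCPU; used 277 vCPU; unused 59 vCPU.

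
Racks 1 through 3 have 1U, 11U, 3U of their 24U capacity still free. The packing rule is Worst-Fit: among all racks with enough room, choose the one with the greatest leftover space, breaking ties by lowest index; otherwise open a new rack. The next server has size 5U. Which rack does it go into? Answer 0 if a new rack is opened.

Racks with room: rack 2 (11U).
Most room is rack 2 with 11U free.

2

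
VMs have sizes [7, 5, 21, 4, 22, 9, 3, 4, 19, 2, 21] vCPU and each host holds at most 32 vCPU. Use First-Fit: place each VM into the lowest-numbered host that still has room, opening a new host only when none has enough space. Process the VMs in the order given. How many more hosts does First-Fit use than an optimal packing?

First-Fit: [7,5,4,9,3,4] [21,2] [22] [19] [21] → 5 hosts.
Total size 117 vCPU; any packing needs at least ⌈117/32⌉ = 4 hosts.
An optimal packing achieves that bound: [22,9] [21,7,4] [21,5,4,2] [19,3] → 4 hosts.
Excess: 5 − 4 = 1.

1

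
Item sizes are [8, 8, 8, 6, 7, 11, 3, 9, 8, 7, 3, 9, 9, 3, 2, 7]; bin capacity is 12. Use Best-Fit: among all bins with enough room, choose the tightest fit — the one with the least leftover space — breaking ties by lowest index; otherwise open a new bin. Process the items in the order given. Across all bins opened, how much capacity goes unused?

36

8 → bin 1 (remaining 4)
8 → bin 2 (remaining 4)
8 → bin 3 (remaining 4)
6 → bin 4 (remaining 6)
7 → bin 5 (remaining 5)
11 → bin 6 (remaining 1)
3 → bin 1 (remaining 1)
9 → bin 7 (remaining 3)
8 → bin 8 (remaining 4)
7 → bin 9 (remaining 5)
3 → bin 7 (remaining 0)
9 → bin 10 (remaining 3)
9 → bin 11 (remaining 3)
3 → bin 10 (remaining 0)
2 → bin 11 (remaining 1)
7 → bin 12 (remaining 5)
12 bins × 12 = 144; used 108; unused 36.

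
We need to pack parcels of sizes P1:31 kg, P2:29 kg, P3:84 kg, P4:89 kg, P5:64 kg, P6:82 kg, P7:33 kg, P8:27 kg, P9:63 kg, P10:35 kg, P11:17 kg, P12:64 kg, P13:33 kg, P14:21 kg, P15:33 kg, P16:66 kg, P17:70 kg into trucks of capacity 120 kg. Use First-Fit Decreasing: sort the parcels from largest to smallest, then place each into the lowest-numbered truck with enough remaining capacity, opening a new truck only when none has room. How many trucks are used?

Sorted descending: 89, 84, 82, 70, 66, 64, 64, 63, 35, 33, 33, 33, 31, 29, 27, 21, 17.
truck 1: place 89 kg, 31 kg left
truck 2: place 84 kg, 36 kg left
truck 3: place 82 kg, 38 kg left
truck 4: place 70 kg, 50 kg left
truck 5: place 66 kg, 54 kg left
truck 6: place 64 kg, 56 kg left
truck 7: place 64 kg, 56 kg left
truck 8: place 63 kg, 57 kg left
truck 2: place 35 kg, 1 kg left
truck 3: place 33 kg, 5 kg left
truck 4: place 33 kg, 17 kg left
truck 5: place 33 kg, 21 kg left
truck 1: place 31 kg, 0 kg left
truck 6: place 29 kg, 27 kg left
truck 6: place 27 kg, 0 kg left
truck 5: place 21 kg, 0 kg left
truck 4: place 17 kg, 0 kg left

8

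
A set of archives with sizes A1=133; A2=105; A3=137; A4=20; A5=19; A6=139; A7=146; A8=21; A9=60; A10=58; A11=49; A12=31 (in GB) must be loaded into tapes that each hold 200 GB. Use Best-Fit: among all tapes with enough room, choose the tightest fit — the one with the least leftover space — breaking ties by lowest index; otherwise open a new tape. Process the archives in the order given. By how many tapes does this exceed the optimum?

Best-Fit: [133,58] [105,31] [137,20,19,21] [139,60] [146,49] → 5 tapes.
Total size 918 GB; any packing needs at least ⌈918/200⌉ = 5 tapes.
So 5 is already optimal.

0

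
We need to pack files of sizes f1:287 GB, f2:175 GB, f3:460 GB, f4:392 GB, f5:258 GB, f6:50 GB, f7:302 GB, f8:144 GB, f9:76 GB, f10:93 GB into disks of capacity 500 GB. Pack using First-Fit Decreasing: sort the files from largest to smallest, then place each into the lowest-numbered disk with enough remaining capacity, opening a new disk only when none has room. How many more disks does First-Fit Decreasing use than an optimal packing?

First-Fit Decreasing: [460] [392,93] [302,175] [287,144,50] [258,76] → 5 disks.
Total size 2237 GB; any packing needs at least ⌈2237/500⌉ = 5 disks.
So 5 is already optimal.

0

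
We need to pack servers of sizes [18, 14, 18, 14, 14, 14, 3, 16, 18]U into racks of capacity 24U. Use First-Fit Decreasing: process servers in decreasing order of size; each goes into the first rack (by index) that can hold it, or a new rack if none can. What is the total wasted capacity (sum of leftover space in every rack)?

63

Sorted descending: 18, 18, 18, 16, 14, 14, 14, 14, 3.
rack 1: place 18U, 6U left
rack 2: place 18U, 6U left
rack 3: place 18U, 6U left
rack 4: place 16U, 8U left
rack 5: place 14U, 10U left
rack 6: place 14U, 10U left
rack 7: place 14U, 10U left
rack 8: place 14U, 10U left
rack 1: place 3U, 3U left
8 racks × 24U = 192U; used 129U; unused 63U.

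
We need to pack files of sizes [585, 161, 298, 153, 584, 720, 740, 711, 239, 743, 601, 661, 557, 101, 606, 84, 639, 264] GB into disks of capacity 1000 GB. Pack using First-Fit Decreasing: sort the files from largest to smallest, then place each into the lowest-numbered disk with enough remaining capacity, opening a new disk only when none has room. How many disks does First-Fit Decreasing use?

11

Sorted descending: 743, 740, 720, 711, 661, 639, 606, 601, 585, 584, 557, 298, 264, 239, 161, 153, 101, 84.
Put 743 GB in disk 1; 257 GB remain.
Put 740 GB in disk 2; 260 GB remain.
Put 720 GB in disk 3; 280 GB remain.
Put 711 GB in disk 4; 289 GB remain.
Put 661 GB in disk 5; 339 GB remain.
Put 639 GB in disk 6; 361 GB remain.
Put 606 GB in disk 7; 394 GB remain.
Put 601 GB in disk 8; 399 GB remain.
Put 585 GB in disk 9; 415 GB remain.
Put 584 GB in disk 10; 416 GB remain.
Put 557 GB in disk 11; 443 GB remain.
Put 298 GB in disk 5; 41 GB remain.
Put 264 GB in disk 3; 16 GB remain.
Put 239 GB in disk 1; 18 GB remain.
Put 161 GB in disk 2; 99 GB remain.
Put 153 GB in disk 4; 136 GB remain.
Put 101 GB in disk 4; 35 GB remain.
Put 84 GB in disk 2; 15 GB remain.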